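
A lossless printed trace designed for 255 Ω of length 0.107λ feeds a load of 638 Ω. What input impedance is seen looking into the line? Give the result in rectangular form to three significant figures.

Z_in ≈ 210 − j215 Ω

βl = 2π × 0.107 = 38.5°
tan(βl) = tan(38.5°) = 0.796
Z_in = Z_0·(Z_L + jZ_0·tanβl)/(Z_0 + jZ_L·tanβl)
     = 255·(638 + j203)/(255 + j508)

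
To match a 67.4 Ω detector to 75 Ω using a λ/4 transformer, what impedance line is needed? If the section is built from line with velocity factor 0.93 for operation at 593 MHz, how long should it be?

Z_qwt ≈ 71.1 Ω; length ≈ 11.8 cm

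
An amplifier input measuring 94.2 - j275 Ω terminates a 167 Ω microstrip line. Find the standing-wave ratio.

VSWR ≈ 7

Γ = (Z_L − Z_0)/(Z_L + Z_0) = (-72.8 − j275)/(261.2 − j275)
|Γ| = 284/379 = 0.75
VSWR = (1 + |Γ|)/(1 − |Γ|) = 1.75/0.25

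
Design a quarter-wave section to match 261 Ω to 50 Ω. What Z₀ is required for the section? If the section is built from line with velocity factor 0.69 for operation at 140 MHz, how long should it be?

Z_qwt ≈ 114 Ω; length ≈ 37 cm

Z_qwt = √(Z_0·R_L) = √(50 × 261) = √13050
λ = 0.69·c/f = 1.48 m, so l = λ/4 = 0.37 m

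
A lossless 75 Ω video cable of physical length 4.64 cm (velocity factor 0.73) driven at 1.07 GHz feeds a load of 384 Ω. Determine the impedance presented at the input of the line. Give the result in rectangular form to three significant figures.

λ = v/f = 0.73·c / 1.07 GHz = 0.205 m
βl = 2π·l/λ = 2π × 0.227 = 81.6°
tan(βl) = tan(81.6°) = 6.78
Z_in = Z_0·(Z_L + jZ_0·tanβl)/(Z_0 + jZ_L·tanβl)
     = 75·(384 + j509)/(75 + j2600)

Z_in ≈ 15 − j10.6 Ω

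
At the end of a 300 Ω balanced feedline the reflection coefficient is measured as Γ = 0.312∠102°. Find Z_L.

Z_L = Z_0·(1 + Γ)/(1 − Γ) = 300·(0.935 + j0.305)/(1.06 − j0.305)

Z_L ≈ 221 + j149 Ω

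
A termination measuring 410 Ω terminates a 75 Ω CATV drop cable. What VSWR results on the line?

VSWR ≈ 5.47

Γ = (410 − 75)/(410 + 75) = 0.691
VSWR = (1 + 0.691)/(1 − 0.691)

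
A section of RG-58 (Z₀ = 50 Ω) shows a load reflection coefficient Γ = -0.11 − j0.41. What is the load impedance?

Z_L ≈ 29.3 − j29.3 Ω

Z_L = Z_0·(1 + Γ)/(1 − Γ) = 50·(0.89 − j0.41)/(1.11 + j0.41)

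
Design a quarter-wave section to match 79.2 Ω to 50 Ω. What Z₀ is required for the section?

Z_qwt ≈ 62.9 Ω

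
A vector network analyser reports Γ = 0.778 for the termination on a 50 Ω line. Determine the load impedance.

Z_L ≈ 400 Ω

Z_L = Z_0·(1 + Γ)/(1 − Γ) = 50·(1.78)/(0.222)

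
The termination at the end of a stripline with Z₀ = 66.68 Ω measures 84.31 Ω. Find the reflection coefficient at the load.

Γ = 0.117

Γ = (Z_L − Z_0)/(Z_L + Z_0) = (84.31 − 66.68)/(84.31 + 66.68) = 17.63/151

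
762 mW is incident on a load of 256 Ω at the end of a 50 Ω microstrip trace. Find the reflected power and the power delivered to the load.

P_reflected ≈ 345 mW; P_delivered ≈ 417 mW

Γ = (256 − 50)/(256 + 50) = 0.673
|Γ|² = 0.453
P_refl = |Γ|²·P_inc = 345 mW, P_del = (1 − |Γ|²)·P_inc = 417 mW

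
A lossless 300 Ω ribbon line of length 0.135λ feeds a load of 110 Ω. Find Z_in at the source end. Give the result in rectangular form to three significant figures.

Z_in ≈ 214 + j251 Ω

βl = 2π × 0.135 = 48.6°
tan(βl) = tan(48.6°) = 1.13
Z_in = Z_0·(Z_L + jZ_0·tanβl)/(Z_0 + jZ_L·tanβl)
     = 300·(110 + j340)/(300 + j125)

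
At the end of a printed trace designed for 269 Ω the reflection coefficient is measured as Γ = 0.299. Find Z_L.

Z_L ≈ 498 Ω

Z_L = Z_0·(1 + Γ)/(1 − Γ) = 269·(1.3)/(0.701)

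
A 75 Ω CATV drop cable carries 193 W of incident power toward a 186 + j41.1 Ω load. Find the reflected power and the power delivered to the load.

P_reflected ≈ 38.7 W; P_delivered ≈ 154 W

|Γ| = |(111 + j41.1)/(261 + j41.1)| = 0.448
|Γ|² = 0.201
P_refl = |Γ|²·P_inc = 38.7 W, P_del = (1 − |Γ|²)·P_inc = 154 W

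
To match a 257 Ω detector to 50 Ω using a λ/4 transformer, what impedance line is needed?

Z_qwt = √(Z_0·R_L) = √(50 × 257) = √12850

Z_qwt ≈ 113 Ω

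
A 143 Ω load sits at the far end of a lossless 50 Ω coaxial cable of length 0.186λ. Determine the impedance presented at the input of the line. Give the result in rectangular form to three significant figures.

βl = 2π × 0.186 = 67°
tan(βl) = tan(67°) = 2.35
Z_in = Z_0·(Z_L + jZ_0·tanβl)/(Z_0 + jZ_L·tanβl)
     = 50·(143 + j118)/(50 + j336)

Z_in ≈ 20.2 − j18.3 Ω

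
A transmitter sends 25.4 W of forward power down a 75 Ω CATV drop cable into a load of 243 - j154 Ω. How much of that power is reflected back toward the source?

|Γ| = |(168 − j154)/(318 − j154)| = 0.645
|Γ|² = 0.416
P_refl = |Γ|²·P_inc = 10.6 W, P_del = (1 − |Γ|²)·P_inc = 14.8 W

P_reflected ≈ 10.6 W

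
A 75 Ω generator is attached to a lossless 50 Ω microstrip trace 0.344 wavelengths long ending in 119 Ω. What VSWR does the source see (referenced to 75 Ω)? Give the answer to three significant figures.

βl = 2π × 0.344 = 124°
tan(βl) = -1.49
Z_in = Z_0·(Z_L + jZ_0·tanβl)/(Z_0 + jZ_L·tanβl) = 28.2 + j25.6 Ω
Γ_s = (Z_in − Z_s)/(Z_in + Z_s) = (-46.8 + j25.6)/(103 + j25.6), |Γ_s| = 0.501
VSWR = (1 + |Γ_s|)/(1 − |Γ_s|)

VSWR ≈ 3.01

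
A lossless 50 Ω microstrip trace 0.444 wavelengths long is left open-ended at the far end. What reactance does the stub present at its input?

X_in ≈ 136 Ω (inductive)

βl = 2π × 0.444 = 160°
tan(βl) = -0.367
For an open-ended stub, Z_in = −jZ_0·cot(βl) = −jZ_0/tan(βl)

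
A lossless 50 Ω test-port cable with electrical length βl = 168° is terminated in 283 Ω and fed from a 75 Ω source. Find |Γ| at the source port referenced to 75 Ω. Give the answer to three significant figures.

tan(βl) = -0.213
Z_in = Z_0·(Z_L + jZ_0·tanβl)/(Z_0 + jZ_L·tanβl) = 121 + j135 Ω
Γ_s = (Z_in − Z_s)/(Z_in + Z_s) = (45.9 + j135)/(196 + j135), |Γ_s| = 0.599

|Γ| ≈ 0.599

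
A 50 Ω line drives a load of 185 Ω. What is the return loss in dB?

RL ≈ 4.81 dB

Γ = (185 − 50)/(185 + 50) = 0.574
RL = −20·log₁₀|Γ| = −20·log₁₀(0.574)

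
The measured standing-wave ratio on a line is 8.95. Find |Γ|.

|Γ| = (S − 1)/(S + 1) = (8.95 − 1)/(8.95 + 1) = 7.95/9.95

|Γ| ≈ 0.799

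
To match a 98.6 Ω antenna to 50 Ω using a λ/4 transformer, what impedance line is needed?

Z_qwt ≈ 70.2 Ω

Z_qwt = √(Z_0·R_L) = √(50 × 98.6) = √4930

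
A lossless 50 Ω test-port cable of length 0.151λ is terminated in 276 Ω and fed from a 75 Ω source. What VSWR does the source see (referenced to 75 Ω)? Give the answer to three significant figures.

βl = 2π × 0.151 = 54.4°
tan(βl) = 1.39
Z_in = Z_0·(Z_L + jZ_0·tanβl)/(Z_0 + jZ_L·tanβl) = 13.5 − j34.1 Ω
Γ_s = (Z_in − Z_s)/(Z_in + Z_s) = (-61.5 − j34.1)/(88.5 − j34.1), |Γ_s| = 0.742
VSWR = (1 + |Γ_s|)/(1 − |Γ_s|)

VSWR ≈ 6.74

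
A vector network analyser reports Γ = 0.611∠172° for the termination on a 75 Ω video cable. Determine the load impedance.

Z_L ≈ 18.2 + j4.94 Ω

Z_L = Z_0·(1 + Γ)/(1 − Γ) = 75·(0.395 + j0.085)/(1.61 − j0.085)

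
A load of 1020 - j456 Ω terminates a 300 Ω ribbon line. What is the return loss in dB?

Γ = (720 − j456)/(1320 − j456), |Γ| = 0.61
RL = −20·log₁₀|Γ| = −20·log₁₀(0.61)

RL ≈ 4.29 dB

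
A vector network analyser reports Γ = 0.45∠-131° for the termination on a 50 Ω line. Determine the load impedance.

Z_L ≈ 22.2 − j18.9 Ω

Z_L = Z_0·(1 + Γ)/(1 − Γ) = 50·(0.705 − j0.34)/(1.3 + j0.34)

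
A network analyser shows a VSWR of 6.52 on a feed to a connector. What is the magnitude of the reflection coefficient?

|Γ| = (S − 1)/(S + 1) = (6.52 − 1)/(6.52 + 1) = 5.52/7.52

|Γ| ≈ 0.734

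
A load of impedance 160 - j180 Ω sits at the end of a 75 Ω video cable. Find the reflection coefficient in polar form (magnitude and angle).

Γ ≈ 0.672 ∠ -27.3°

Γ = (Z_L − Z_0)/(Z_L + Z_0) = (85 − j180)/(235 − j180)
|Γ| = 199/296 = 0.672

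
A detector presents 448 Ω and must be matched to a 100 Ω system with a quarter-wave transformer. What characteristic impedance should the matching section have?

Z_qwt ≈ 212 Ω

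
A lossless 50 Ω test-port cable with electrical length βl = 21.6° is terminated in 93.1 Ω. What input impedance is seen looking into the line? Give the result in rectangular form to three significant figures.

Z_in ≈ 69.8 − j31.6 Ω

tan(βl) = tan(21.6°) = 0.396
Z_in = Z_0·(Z_L + jZ_0·tanβl)/(Z_0 + jZ_L·tanβl)
     = 50·(93.1 + j19.8)/(50 + j36.9)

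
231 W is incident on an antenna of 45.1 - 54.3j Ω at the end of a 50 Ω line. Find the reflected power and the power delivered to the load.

|Γ| = |(-4.9 − j54.3)/(95.1 − j54.3)| = 0.498
|Γ|² = 0.248
P_refl = |Γ|²·P_inc = 57.3 W, P_del = (1 − |Γ|²)·P_inc = 174 W

P_reflected ≈ 57.3 W; P_delivered ≈ 174 W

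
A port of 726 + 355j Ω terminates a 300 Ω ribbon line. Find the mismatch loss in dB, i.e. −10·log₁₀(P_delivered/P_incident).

mismatch loss ≈ 1.31 dB

Γ = (426 + j355)/(1026 + j355), |Γ| = 0.511
|Γ|² = 0.261, so P_del/P_inc = 1 − |Γ|² = 0.739
ML = −10·log₁₀(1 − |Γ|²)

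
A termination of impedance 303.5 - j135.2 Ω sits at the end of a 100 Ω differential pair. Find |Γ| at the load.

|Γ| ≈ 0.574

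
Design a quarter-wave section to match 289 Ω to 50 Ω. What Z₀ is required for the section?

Z_qwt = √(Z_0·R_L) = √(50 × 289) = √14450

Z_qwt ≈ 120 Ω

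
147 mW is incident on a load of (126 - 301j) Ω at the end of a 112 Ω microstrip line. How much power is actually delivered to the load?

P_delivered ≈ 56.4 mW

|Γ| = |(14 − j301)/(238 − j301)| = 0.785
|Γ|² = 0.617
P_refl = |Γ|²·P_inc = 90.6 mW, P_del = (1 − |Γ|²)·P_inc = 56.4 mW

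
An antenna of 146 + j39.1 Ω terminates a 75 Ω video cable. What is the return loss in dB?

RL ≈ 8.85 dB

Γ = (71 + j39.1)/(221 + j39.1), |Γ| = 0.361
RL = −20·log₁₀|Γ| = −20·log₁₀(0.361)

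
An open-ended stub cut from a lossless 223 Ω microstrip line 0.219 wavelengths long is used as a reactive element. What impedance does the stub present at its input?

βl = 2π × 0.219 = 78.8°
tan(βl) = 5.07
For an open-ended stub, Z_in = −jZ_0·cot(βl) = −jZ_0/tan(βl)

Z_in ≈ −j44 Ω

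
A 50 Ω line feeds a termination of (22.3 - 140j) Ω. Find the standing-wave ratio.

VSWR ≈ 20.2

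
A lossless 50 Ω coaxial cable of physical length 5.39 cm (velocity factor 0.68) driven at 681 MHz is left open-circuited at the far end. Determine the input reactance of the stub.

X_in ≈ -23.6 Ω (capacitive)

λ = v/f = 0.68·c / 681 MHz = 0.3 m
βl = 2π·l/λ = 2π × 0.18 = 64.8°
tan(βl) = 2.12
For an open-circuited stub, Z_in = −jZ_0·cot(βl) = −jZ_0/tan(βl)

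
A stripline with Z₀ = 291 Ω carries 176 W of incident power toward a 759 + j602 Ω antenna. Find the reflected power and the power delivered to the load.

P_reflected ≈ 69.9 W; P_delivered ≈ 106 W

|Γ| = |(468 + j602)/(1050 + j602)| = 0.63
|Γ|² = 0.397
P_refl = |Γ|²·P_inc = 69.9 W, P_del = (1 − |Γ|²)·P_inc = 106 W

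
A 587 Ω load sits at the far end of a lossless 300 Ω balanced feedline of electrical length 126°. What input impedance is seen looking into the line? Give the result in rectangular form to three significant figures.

Z_in ≈ 206 + j142 Ω

tan(βl) = tan(126°) = -1.38
Z_in = Z_0·(Z_L + jZ_0·tanβl)/(Z_0 + jZ_L·tanβl)
     = 300·(587 − j413)/(300 − j808)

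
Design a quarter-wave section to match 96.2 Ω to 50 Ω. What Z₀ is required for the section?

Z_qwt ≈ 69.4 Ω

Z_qwt = √(Z_0·R_L) = √(50 × 96.2) = √4810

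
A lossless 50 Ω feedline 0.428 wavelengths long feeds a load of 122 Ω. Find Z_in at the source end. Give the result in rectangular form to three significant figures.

Z_in ≈ 62.7 + j50 Ω

βl = 2π × 0.428 = 154°
tan(βl) = tan(154°) = -0.486
Z_in = Z_0·(Z_L + jZ_0·tanβl)/(Z_0 + jZ_L·tanβl)
     = 50·(122 − j24.3)/(50 − j59.3)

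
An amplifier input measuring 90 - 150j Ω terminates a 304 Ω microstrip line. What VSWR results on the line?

Γ = (Z_L − Z_0)/(Z_L + Z_0) = (-214 − j150)/(394 − j150)
|Γ| = 261/422 = 0.62
VSWR = (1 + |Γ|)/(1 − |Γ|) = 1.62/0.38

VSWR ≈ 4.26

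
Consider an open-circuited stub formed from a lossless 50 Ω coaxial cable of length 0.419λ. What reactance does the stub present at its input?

βl = 2π × 0.419 = 151°
tan(βl) = -0.558
For an open-circuited stub, Z_in = −jZ_0·cot(βl) = −jZ_0/tan(βl)

X_in ≈ 89.6 Ω (inductive)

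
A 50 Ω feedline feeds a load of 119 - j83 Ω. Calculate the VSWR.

VSWR ≈ 3.69

Γ = (Z_L − Z_0)/(Z_L + Z_0) = (69 − j83)/(169 − j83)
|Γ| = 108/188 = 0.573
VSWR = (1 + |Γ|)/(1 − |Γ|) = 1.57/0.427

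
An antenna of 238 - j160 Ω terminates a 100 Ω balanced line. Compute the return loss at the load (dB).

Γ = (138 − j160)/(338 − j160), |Γ| = 0.565
RL = −20·log₁₀|Γ| = −20·log₁₀(0.565)

RL ≈ 4.96 dB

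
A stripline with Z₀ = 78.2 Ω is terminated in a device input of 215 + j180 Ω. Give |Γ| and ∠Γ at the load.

Γ ≈ 0.657 ∠ 21.2°

Γ = (Z_L − Z_0)/(Z_L + Z_0) = (136.8 + j180)/(293.2 + j180)
|Γ| = 226/344 = 0.657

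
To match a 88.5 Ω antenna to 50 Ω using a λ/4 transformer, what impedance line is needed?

Z_qwt = √(Z_0·R_L) = √(50 × 88.5) = √4425

Z_qwt ≈ 66.5 Ω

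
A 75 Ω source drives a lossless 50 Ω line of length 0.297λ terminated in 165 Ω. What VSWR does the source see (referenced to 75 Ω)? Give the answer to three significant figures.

VSWR ≈ 4.73

βl = 2π × 0.297 = 107°
tan(βl) = -3.29
Z_in = Z_0·(Z_L + jZ_0·tanβl)/(Z_0 + jZ_L·tanβl) = 16.4 + j13.7 Ω
Γ_s = (Z_in − Z_s)/(Z_in + Z_s) = (-58.6 + j13.7)/(91.4 + j13.7), |Γ_s| = 0.651
VSWR = (1 + |Γ_s|)/(1 − |Γ_s|)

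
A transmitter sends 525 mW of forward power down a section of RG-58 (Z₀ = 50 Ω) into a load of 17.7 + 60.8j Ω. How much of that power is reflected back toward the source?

|Γ| = |(-32.3 + j60.8)/(67.7 + j60.8)| = 0.757
|Γ|² = 0.572
P_refl = |Γ|²·P_inc = 301 mW, P_del = (1 − |Γ|²)·P_inc = 224 mW

P_reflected ≈ 301 mW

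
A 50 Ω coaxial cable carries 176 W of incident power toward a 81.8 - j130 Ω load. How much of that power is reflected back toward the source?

|Γ| = |(31.8 − j130)/(131.8 − j130)| = 0.723
|Γ|² = 0.523
P_refl = |Γ|²·P_inc = 92 W, P_del = (1 − |Γ|²)·P_inc = 84 W

P_reflected ≈ 92 W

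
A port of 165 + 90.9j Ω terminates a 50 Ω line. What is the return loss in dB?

RL ≈ 4.04 dB

Γ = (115 + j90.9)/(215 + j90.9), |Γ| = 0.628
RL = −20·log₁₀|Γ| = −20·log₁₀(0.628)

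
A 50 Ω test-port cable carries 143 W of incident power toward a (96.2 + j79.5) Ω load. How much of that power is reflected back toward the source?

|Γ| = |(46.2 + j79.5)/(146.2 + j79.5)| = 0.553
|Γ|² = 0.305
P_refl = |Γ|²·P_inc = 43.7 W, P_del = (1 − |Γ|²)·P_inc = 99.3 W

P_reflected ≈ 43.7 W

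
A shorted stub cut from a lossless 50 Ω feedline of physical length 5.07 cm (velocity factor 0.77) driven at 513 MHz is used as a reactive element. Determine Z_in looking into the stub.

λ = v/f = 0.77·c / 513 MHz = 0.45 m
βl = 2π·l/λ = 2π × 0.113 = 40.5°
tan(βl) = 0.855
For a shorted stub, Z_in = jZ_0·tan(βl)

Z_in ≈ +j42.8 Ω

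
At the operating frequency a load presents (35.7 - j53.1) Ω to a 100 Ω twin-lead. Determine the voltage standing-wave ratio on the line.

Γ = (Z_L − Z_0)/(Z_L + Z_0) = (-64.3 − j53.1)/(135.7 − j53.1)
|Γ| = 83.4/146 = 0.572
VSWR = (1 + |Γ|)/(1 − |Γ|) = 1.57/0.428

VSWR ≈ 3.68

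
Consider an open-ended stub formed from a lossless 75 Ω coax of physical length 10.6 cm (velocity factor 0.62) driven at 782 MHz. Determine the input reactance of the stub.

λ = v/f = 0.62·c / 782 MHz = 0.238 m
βl = 2π·l/λ = 2π × 0.446 = 160°
tan(βl) = -0.355
For an open-ended stub, Z_in = −jZ_0·cot(βl) = −jZ_0/tan(βl)

X_in ≈ 211 Ω (inductive)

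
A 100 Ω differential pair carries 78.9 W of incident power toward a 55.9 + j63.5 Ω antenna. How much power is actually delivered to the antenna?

P_delivered ≈ 62.3 W

|Γ| = |(-44.1 + j63.5)/(155.9 + j63.5)| = 0.459
|Γ|² = 0.211
P_refl = |Γ|²·P_inc = 16.6 W, P_del = (1 − |Γ|²)·P_inc = 62.3 W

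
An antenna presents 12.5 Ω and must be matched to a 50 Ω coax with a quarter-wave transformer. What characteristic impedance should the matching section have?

Z_qwt = √(Z_0·R_L) = √(50 × 12.5) = √625

Z_qwt ≈ 25 Ω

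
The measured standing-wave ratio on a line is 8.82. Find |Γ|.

|Γ| ≈ 0.796

|Γ| = (S − 1)/(S + 1) = (8.82 − 1)/(8.82 + 1) = 7.82/9.82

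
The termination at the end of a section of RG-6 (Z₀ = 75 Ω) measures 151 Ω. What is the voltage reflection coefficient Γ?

Γ = 0.336

Γ = (Z_L − Z_0)/(Z_L + Z_0) = (151 − 75)/(151 + 75) = 76/226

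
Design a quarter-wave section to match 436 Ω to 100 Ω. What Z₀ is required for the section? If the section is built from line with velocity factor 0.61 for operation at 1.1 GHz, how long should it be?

Z_qwt ≈ 209 Ω; length ≈ 4.16 cm

Z_qwt = √(Z_0·R_L) = √(100 × 436) = √43600
λ = 0.61·c/f = 0.166 m, so l = λ/4 = 0.0416 m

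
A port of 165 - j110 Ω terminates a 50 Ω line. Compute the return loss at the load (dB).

RL ≈ 3.62 dB

Γ = (115 − j110)/(215 − j110), |Γ| = 0.659
RL = −20·log₁₀|Γ| = −20·log₁₀(0.659)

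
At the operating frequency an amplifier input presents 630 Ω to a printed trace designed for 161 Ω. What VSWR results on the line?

For a purely resistive load, VSWR = R_L/Z_0 or Z_0/R_L (whichever > 1) = 630/161

VSWR ≈ 3.91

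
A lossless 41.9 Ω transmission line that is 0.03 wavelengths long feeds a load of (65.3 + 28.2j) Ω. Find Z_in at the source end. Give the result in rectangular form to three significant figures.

βl = 2π × 0.03 = 10.8°
tan(βl) = tan(10.8°) = 0.191
Z_in = Z_0·(Z_L + jZ_0·tanβl)/(Z_0 + jZ_L·tanβl)
     = 41.9·(65.3 + j36.2)/(36.5 + j12.5)

Z_in ≈ 79.8 + j14.3 Ω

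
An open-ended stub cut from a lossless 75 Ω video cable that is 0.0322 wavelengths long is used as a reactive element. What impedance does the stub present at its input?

Z_in ≈ −j366 Ω

βl = 2π × 0.0322 = 11.6°
tan(βl) = 0.205
For an open-ended stub, Z_in = −jZ_0·cot(βl) = −jZ_0/tan(βl)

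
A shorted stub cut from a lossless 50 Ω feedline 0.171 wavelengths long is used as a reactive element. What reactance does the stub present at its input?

βl = 2π × 0.171 = 61.6°
tan(βl) = 1.85
For a shorted stub, Z_in = jZ_0·tan(βl)

X_in ≈ 92.3 Ω (inductive)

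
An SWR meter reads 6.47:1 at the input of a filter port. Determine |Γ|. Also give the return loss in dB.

|Γ| = (S − 1)/(S + 1) = (6.47 − 1)/(6.47 + 1) = 5.47/7.47
RL = −20·log₁₀|Γ| = −20·log₁₀(0.732)

|Γ| ≈ 0.732; return loss ≈ 2.71 dB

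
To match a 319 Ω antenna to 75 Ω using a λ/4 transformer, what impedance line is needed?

Z_qwt ≈ 155 Ω

Z_qwt = √(Z_0·R_L) = √(75 × 319) = √23920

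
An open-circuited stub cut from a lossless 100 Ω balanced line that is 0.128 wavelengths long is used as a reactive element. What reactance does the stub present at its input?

βl = 2π × 0.128 = 46.1°
tan(βl) = 1.04
For an open-circuited stub, Z_in = −jZ_0·cot(βl) = −jZ_0/tan(βl)

X_in ≈ -96.3 Ω (capacitive)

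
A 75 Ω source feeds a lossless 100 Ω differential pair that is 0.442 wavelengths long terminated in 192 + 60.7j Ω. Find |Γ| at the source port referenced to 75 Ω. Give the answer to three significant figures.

|Γ| ≈ 0.441

βl = 2π × 0.442 = 159°
tan(βl) = -0.381
Z_in = Z_0·(Z_L + jZ_0·tanβl)/(Z_0 + jZ_L·tanβl) = 107 + j82 Ω
Γ_s = (Z_in − Z_s)/(Z_in + Z_s) = (32.1 + j82)/(182 + j82), |Γ_s| = 0.441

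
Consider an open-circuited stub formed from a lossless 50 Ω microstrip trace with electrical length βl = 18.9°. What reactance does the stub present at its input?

X_in ≈ -146 Ω (capacitive)

tan(βl) = 0.342
For an open-circuited stub, Z_in = −jZ_0·cot(βl) = −jZ_0/tan(βl)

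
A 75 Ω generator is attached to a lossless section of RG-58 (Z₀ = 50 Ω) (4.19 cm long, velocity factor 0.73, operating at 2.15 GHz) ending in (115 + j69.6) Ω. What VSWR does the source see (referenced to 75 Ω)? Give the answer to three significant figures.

λ = v/f = 0.73·c / 2.15 GHz = 0.102 m
βl = 2π·l/λ = 2π × 0.411 = 148°
tan(βl) = -0.623
Z_in = Z_0·(Z_L + jZ_0·tanβl)/(Z_0 + jZ_L·tanβl) = 28.8 + j42.7 Ω
Γ_s = (Z_in − Z_s)/(Z_in + Z_s) = (-46.2 + j42.7)/(104 + j42.7), |Γ_s| = 0.56
VSWR = (1 + |Γ_s|)/(1 − |Γ_s|)

VSWR ≈ 3.55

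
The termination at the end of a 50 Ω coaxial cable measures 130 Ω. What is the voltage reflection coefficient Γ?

Γ = (Z_L − Z_0)/(Z_L + Z_0) = (130 − 50)/(130 + 50) = 80/180

Γ = 0.444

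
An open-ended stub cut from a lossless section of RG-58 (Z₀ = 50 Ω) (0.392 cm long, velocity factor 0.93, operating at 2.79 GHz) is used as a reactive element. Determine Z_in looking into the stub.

Z_in ≈ −j199 Ω

λ = v/f = 0.93·c / 2.79 GHz = 0.1 m
βl = 2π·l/λ = 2π × 0.0392 = 14.1°
tan(βl) = 0.251
For an open-ended stub, Z_in = −jZ_0·cot(βl) = −jZ_0/tan(βl)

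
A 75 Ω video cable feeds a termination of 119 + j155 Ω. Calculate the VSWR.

Γ = (Z_L − Z_0)/(Z_L + Z_0) = (44 + j155)/(194 + j155)
|Γ| = 161/248 = 0.649
VSWR = (1 + |Γ|)/(1 − |Γ|) = 1.65/0.351

VSWR ≈ 4.7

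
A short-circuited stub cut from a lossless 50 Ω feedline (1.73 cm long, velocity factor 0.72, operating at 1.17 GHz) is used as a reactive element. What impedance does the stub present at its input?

λ = v/f = 0.72·c / 1.17 GHz = 0.185 m
βl = 2π·l/λ = 2π × 0.0937 = 33.7°
tan(βl) = 0.668
For a short-circuited stub, Z_in = jZ_0·tan(βl)

Z_in ≈ +j33.4 Ω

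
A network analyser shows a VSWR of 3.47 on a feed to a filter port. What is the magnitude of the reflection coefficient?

|Γ| ≈ 0.553

|Γ| = (S − 1)/(S + 1) = (3.47 − 1)/(3.47 + 1) = 2.47/4.47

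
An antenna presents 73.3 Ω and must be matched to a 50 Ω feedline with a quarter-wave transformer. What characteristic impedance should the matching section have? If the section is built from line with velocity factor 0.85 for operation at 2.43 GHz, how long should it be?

Z_qwt = √(Z_0·R_L) = √(50 × 73.3) = √3665
λ = 0.85·c/f = 0.105 m, so l = λ/4 = 0.0262 m

Z_qwt ≈ 60.5 Ω; length ≈ 2.62 cm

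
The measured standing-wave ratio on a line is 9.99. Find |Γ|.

|Γ| = (S − 1)/(S + 1) = (9.99 − 1)/(9.99 + 1) = 8.99/11

|Γ| ≈ 0.818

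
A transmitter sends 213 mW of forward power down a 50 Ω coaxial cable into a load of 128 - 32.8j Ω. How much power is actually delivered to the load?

|Γ| = |(78 − j32.8)/(178 − j32.8)| = 0.467
|Γ|² = 0.219
P_refl = |Γ|²·P_inc = 46.6 mW, P_del = (1 − |Γ|²)·P_inc = 166 mW

P_delivered ≈ 166 mW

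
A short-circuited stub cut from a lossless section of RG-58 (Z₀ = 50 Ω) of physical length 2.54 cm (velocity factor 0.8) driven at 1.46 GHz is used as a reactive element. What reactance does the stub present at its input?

X_in ≈ 73.1 Ω (inductive)

λ = v/f = 0.8·c / 1.46 GHz = 0.164 m
βl = 2π·l/λ = 2π × 0.155 = 55.6°
tan(βl) = 1.46
For a short-circuited stub, Z_in = jZ_0·tan(βl)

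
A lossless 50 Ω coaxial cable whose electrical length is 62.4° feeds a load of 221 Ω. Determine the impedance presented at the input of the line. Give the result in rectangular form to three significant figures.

tan(βl) = tan(62.4°) = 1.91
Z_in = Z_0·(Z_L + jZ_0·tanβl)/(Z_0 + jZ_L·tanβl)
     = 50·(221 + j95.6)/(50 + j423)

Z_in ≈ 14.2 − j24.5 Ω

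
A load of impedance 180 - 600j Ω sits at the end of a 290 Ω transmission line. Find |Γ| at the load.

Γ = (Z_L − Z_0)/(Z_L + Z_0) = (-110 − j600)/(470 − j600)
|Γ| = 610/762

|Γ| ≈ 0.8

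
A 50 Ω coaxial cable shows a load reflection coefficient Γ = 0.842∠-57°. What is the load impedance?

Z_L ≈ 18.4 − j89.2 Ω

Z_L = Z_0·(1 + Γ)/(1 − Γ) = 50·(1.46 − j0.706)/(0.541 + j0.706)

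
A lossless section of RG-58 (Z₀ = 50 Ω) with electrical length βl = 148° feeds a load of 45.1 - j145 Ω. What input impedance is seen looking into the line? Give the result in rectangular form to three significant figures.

tan(βl) = tan(148°) = -0.625
Z_in = Z_0·(Z_L + jZ_0·tanβl)/(Z_0 + jZ_L·tanβl)
     = 50·(45.1 − j176)/(-40.6 − j28.2)

Z_in ≈ 64.2 + j172 Ω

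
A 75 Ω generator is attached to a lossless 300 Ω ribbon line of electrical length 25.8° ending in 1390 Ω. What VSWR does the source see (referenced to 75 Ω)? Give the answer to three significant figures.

tan(βl) = 0.483
Z_in = Z_0·(Z_L + jZ_0·tanβl)/(Z_0 + jZ_L·tanβl) = 285 − j493 Ω
Γ_s = (Z_in − Z_s)/(Z_in + Z_s) = (210 − j493)/(360 − j493), |Γ_s| = 0.878
VSWR = (1 + |Γ_s|)/(1 − |Γ_s|)

VSWR ≈ 15.4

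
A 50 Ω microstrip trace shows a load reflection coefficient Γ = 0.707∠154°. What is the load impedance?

Z_L ≈ 9.03 + j11.2 Ω

Z_L = Z_0·(1 + Γ)/(1 − Γ) = 50·(0.365 + j0.31)/(1.64 − j0.31)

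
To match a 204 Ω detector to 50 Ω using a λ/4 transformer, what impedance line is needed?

Z_qwt ≈ 101 Ω

Z_qwt = √(Z_0·R_L) = √(50 × 204) = √10200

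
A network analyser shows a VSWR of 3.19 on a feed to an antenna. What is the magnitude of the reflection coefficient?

|Γ| = (S − 1)/(S + 1) = (3.19 − 1)/(3.19 + 1) = 2.19/4.19

|Γ| ≈ 0.523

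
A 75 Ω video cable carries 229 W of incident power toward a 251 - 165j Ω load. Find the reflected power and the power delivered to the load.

|Γ| = |(176 − j165)/(326 − j165)| = 0.66
|Γ|² = 0.436
P_refl = |Γ|²·P_inc = 99.8 W, P_del = (1 − |Γ|²)·P_inc = 129 W

P_reflected ≈ 99.8 W; P_delivered ≈ 129 W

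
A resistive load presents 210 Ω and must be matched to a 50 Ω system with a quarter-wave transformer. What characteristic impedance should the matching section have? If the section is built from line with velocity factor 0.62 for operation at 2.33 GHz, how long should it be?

Z_qwt = √(Z_0·R_L) = √(50 × 210) = √10500
λ = 0.62·c/f = 0.0798 m, so l = λ/4 = 0.02 m

Z_qwt ≈ 102 Ω; length ≈ 2 cm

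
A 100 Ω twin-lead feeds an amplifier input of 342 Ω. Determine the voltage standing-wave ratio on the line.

Γ = (342 − 100)/(342 + 100) = 0.548
VSWR = (1 + 0.548)/(1 − 0.548)

VSWR ≈ 3.42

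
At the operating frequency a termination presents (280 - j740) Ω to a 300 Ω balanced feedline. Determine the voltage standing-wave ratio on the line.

Γ = (Z_L − Z_0)/(Z_L + Z_0) = (-20 − j740)/(580 − j740)
|Γ| = 740/940 = 0.787
VSWR = (1 + |Γ|)/(1 − |Γ|) = 1.79/0.213

VSWR ≈ 8.4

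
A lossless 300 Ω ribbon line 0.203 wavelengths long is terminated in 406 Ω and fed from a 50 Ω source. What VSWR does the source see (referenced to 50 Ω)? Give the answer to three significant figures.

βl = 2π × 0.203 = 73.1°
tan(βl) = 3.29
Z_in = Z_0·(Z_L + jZ_0·tanβl)/(Z_0 + jZ_L·tanβl) = 231 − j39.4 Ω
Γ_s = (Z_in − Z_s)/(Z_in + Z_s) = (181 − j39.4)/(281 − j39.4), |Γ_s| = 0.652
VSWR = (1 + |Γ_s|)/(1 − |Γ_s|)

VSWR ≈ 4.75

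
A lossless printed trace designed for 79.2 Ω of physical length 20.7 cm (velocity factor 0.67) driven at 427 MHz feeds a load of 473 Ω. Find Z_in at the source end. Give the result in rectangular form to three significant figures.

Z_in ≈ 82.5 + j164 Ω

λ = v/f = 0.67·c / 427 MHz = 0.471 m
βl = 2π·l/λ = 2π × 0.44 = 158°
tan(βl) = tan(158°) = -0.398
Z_in = Z_0·(Z_L + jZ_0·tanβl)/(Z_0 + jZ_L·tanβl)
     = 79.2·(473 − j31.5)/(79.2 − j188)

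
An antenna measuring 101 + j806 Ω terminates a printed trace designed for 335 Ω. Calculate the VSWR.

VSWR ≈ 22.8

Γ = (Z_L − Z_0)/(Z_L + Z_0) = (-234 + j806)/(436 + j806)
|Γ| = 839/916 = 0.916
VSWR = (1 + |Γ|)/(1 − |Γ|) = 1.92/0.0841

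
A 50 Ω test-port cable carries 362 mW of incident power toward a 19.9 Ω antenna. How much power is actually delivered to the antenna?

Γ = (19.9 − 50)/(19.9 + 50) = -0.431
|Γ|² = 0.185
P_refl = |Γ|²·P_inc = 67.1 mW, P_del = (1 − |Γ|²)·P_inc = 295 mW

P_delivered ≈ 295 mW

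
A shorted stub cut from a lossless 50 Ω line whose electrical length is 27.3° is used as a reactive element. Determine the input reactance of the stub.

tan(βl) = 0.516
For a shorted stub, Z_in = jZ_0·tan(βl)

X_in ≈ 25.8 Ω (inductive)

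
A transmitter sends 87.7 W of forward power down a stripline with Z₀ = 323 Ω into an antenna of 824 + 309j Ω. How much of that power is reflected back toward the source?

P_reflected ≈ 21.5 W

|Γ| = |(501 + j309)/(1147 + j309)| = 0.496
|Γ|² = 0.246
P_refl = |Γ|²·P_inc = 21.5 W, P_del = (1 − |Γ|²)·P_inc = 66.2 W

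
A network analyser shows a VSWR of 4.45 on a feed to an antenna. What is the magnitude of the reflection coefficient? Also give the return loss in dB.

|Γ| = (S − 1)/(S + 1) = (4.45 − 1)/(4.45 + 1) = 3.45/5.45
RL = −20·log₁₀|Γ| = −20·log₁₀(0.633)

|Γ| ≈ 0.633; return loss ≈ 3.97 dB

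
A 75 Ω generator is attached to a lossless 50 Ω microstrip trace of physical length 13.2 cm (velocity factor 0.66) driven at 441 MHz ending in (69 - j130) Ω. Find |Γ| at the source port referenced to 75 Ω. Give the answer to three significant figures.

λ = v/f = 0.66·c / 441 MHz = 0.449 m
βl = 2π·l/λ = 2π × 0.294 = 106°
tan(βl) = -3.52
Z_in = Z_0·(Z_L + jZ_0·tanβl)/(Z_0 + jZ_L·tanβl) = 10.3 + j31.4 Ω
Γ_s = (Z_in − Z_s)/(Z_in + Z_s) = (-64.7 + j31.4)/(85.3 + j31.4), |Γ_s| = 0.792

|Γ| ≈ 0.792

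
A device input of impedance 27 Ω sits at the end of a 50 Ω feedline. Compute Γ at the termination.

Γ = (Z_L − Z_0)/(Z_L + Z_0) = (27 − 50)/(27 + 50) = -23/77

Γ = -0.299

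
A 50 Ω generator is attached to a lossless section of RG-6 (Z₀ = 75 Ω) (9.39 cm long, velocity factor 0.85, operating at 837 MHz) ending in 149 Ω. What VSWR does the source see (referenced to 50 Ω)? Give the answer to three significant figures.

λ = v/f = 0.85·c / 837 MHz = 0.305 m
βl = 2π·l/λ = 2π × 0.308 = 111°
tan(βl) = -2.61
Z_in = Z_0·(Z_L + jZ_0·tanβl)/(Z_0 + jZ_L·tanβl) = 41.7 + j20.7 Ω
Γ_s = (Z_in − Z_s)/(Z_in + Z_s) = (-8.26 + j20.7)/(91.7 + j20.7), |Γ_s| = 0.237
VSWR = (1 + |Γ_s|)/(1 − |Γ_s|)

VSWR ≈ 1.62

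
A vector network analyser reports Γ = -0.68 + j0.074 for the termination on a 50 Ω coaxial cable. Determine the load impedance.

Z_L = Z_0·(1 + Γ)/(1 − Γ) = 50·(0.32 + j0.074)/(1.68 − j0.074)

Z_L ≈ 9.41 + j2.62 Ω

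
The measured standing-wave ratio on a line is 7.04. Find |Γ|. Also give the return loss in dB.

|Γ| = (S − 1)/(S + 1) = (7.04 − 1)/(7.04 + 1) = 6.04/8.04
RL = −20·log₁₀|Γ| = −20·log₁₀(0.751)

|Γ| ≈ 0.751; return loss ≈ 2.48 dB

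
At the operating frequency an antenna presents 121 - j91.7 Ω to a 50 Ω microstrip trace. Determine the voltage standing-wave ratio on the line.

VSWR ≈ 3.97

Γ = (Z_L − Z_0)/(Z_L + Z_0) = (71 − j91.7)/(171 − j91.7)
|Γ| = 116/194 = 0.598
VSWR = (1 + |Γ|)/(1 − |Γ|) = 1.6/0.402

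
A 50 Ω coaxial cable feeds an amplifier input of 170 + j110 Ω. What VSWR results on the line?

VSWR ≈ 4.91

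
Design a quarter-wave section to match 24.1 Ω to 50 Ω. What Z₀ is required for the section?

Z_qwt ≈ 34.7 Ω

Z_qwt = √(Z_0·R_L) = √(50 × 24.1) = √1205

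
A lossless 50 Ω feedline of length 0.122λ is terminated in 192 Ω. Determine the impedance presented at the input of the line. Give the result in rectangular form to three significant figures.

Z_in ≈ 25.2 − j45.1 Ω

βl = 2π × 0.122 = 43.9°
tan(βl) = tan(43.9°) = 0.963
Z_in = Z_0·(Z_L + jZ_0·tanβl)/(Z_0 + jZ_L·tanβl)
     = 50·(192 + j48.1)/(50 + j185)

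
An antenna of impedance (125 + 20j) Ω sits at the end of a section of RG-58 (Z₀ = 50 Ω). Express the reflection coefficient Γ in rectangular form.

Γ ≈ 0.436 + j0.0645

Γ = (Z_L − Z_0)/(Z_L + Z_0) = (75 + j20)/(175 + j20)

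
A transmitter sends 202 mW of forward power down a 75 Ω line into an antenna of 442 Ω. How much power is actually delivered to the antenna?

P_delivered ≈ 100 mW

Γ = (442 − 75)/(442 + 75) = 0.71
|Γ|² = 0.504
P_refl = |Γ|²·P_inc = 102 mW, P_del = (1 − |Γ|²)·P_inc = 100 mW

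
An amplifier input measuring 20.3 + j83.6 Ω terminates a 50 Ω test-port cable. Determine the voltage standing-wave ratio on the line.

VSWR ≈ 9.65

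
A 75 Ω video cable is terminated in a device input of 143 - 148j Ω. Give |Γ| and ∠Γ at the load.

Γ ≈ 0.618 ∠ -31.2°

Γ = (Z_L − Z_0)/(Z_L + Z_0) = (68 − j148)/(218 − j148)
|Γ| = 163/263 = 0.618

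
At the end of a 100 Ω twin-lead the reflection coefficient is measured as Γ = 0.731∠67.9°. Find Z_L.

Z_L = Z_0·(1 + Γ)/(1 − Γ) = 100·(1.28 + j0.677)/(0.725 − j0.677)

Z_L ≈ 47.3 + j138 Ω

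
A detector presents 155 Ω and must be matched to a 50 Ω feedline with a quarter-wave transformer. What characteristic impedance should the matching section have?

Z_qwt = √(Z_0·R_L) = √(50 × 155) = √7750

Z_qwt ≈ 88 Ω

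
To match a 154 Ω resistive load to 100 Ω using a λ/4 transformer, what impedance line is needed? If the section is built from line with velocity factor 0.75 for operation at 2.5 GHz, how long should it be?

Z_qwt ≈ 124 Ω; length ≈ 2.25 cm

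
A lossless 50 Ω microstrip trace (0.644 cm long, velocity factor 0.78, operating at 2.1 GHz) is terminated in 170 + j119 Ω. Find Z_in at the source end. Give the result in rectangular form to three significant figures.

Z_in ≈ 116 − j123 Ω

λ = v/f = 0.78·c / 2.1 GHz = 0.111 m
βl = 2π·l/λ = 2π × 0.0578 = 20.8°
tan(βl) = tan(20.8°) = 0.38
Z_in = Z_0·(Z_L + jZ_0·tanβl)/(Z_0 + jZ_L·tanβl)
     = 50·(170 + j138)/(4.78 + j64.6)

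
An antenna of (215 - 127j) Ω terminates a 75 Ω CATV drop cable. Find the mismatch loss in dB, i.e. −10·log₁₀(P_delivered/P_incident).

Γ = (140 − j127)/(290 − j127), |Γ| = 0.597
|Γ|² = 0.356, so P_del/P_inc = 1 − |Γ|² = 0.644
ML = −10·log₁₀(1 − |Γ|²)

mismatch loss ≈ 1.91 dB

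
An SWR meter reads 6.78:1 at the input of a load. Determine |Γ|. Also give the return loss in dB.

|Γ| ≈ 0.743; return loss ≈ 2.58 dB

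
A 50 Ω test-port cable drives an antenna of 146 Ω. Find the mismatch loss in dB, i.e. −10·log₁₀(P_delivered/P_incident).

mismatch loss ≈ 1.19 dB

Γ = (146 − 50)/(146 + 50) = 0.49
|Γ|² = 0.24, so P_del/P_inc = 1 − |Γ|² = 0.76
ML = −10·log₁₀(1 − |Γ|²)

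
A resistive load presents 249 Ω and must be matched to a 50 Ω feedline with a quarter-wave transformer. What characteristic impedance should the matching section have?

Z_qwt ≈ 112 Ω

Z_qwt = √(Z_0·R_L) = √(50 × 249) = √12450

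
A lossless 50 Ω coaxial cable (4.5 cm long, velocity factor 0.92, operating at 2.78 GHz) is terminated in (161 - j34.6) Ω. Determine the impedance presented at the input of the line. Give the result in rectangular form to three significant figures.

Z_in ≈ 112 + j74.7 Ω

λ = v/f = 0.92·c / 2.78 GHz = 0.0993 m
βl = 2π·l/λ = 2π × 0.453 = 163°
tan(βl) = tan(163°) = -0.302
Z_in = Z_0·(Z_L + jZ_0·tanβl)/(Z_0 + jZ_L·tanβl)
     = 50·(161 − j49.7)/(39.5 − j48.7)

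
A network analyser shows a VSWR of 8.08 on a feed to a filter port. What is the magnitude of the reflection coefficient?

|Γ| ≈ 0.78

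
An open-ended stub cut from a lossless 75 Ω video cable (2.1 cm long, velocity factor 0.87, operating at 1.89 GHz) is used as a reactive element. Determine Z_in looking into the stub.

λ = v/f = 0.87·c / 1.89 GHz = 0.138 m
βl = 2π·l/λ = 2π × 0.152 = 54.7°
tan(βl) = 1.41
For an open-ended stub, Z_in = −jZ_0·cot(βl) = −jZ_0/tan(βl)

Z_in ≈ −j53 Ω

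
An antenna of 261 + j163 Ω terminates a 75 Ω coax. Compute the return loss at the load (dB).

Γ = (186 + j163)/(336 + j163), |Γ| = 0.662
RL = −20·log₁₀|Γ| = −20·log₁₀(0.662)

RL ≈ 3.58 dB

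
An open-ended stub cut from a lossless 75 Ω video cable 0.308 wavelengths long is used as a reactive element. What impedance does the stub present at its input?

Z_in ≈ +j28.6 Ω

βl = 2π × 0.308 = 111°
tan(βl) = -2.62
For an open-ended stub, Z_in = −jZ_0·cot(βl) = −jZ_0/tan(βl)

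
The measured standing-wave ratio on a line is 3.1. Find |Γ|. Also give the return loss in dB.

|Γ| ≈ 0.512; return loss ≈ 5.81 dB

|Γ| = (S − 1)/(S + 1) = (3.1 − 1)/(3.1 + 1) = 2.1/4.1
RL = −20·log₁₀|Γ| = −20·log₁₀(0.512)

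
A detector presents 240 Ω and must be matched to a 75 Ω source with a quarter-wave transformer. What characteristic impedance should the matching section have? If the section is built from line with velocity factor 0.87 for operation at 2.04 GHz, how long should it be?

Z_qwt = √(Z_0·R_L) = √(75 × 240) = √18000
λ = 0.87·c/f = 0.128 m, so l = λ/4 = 0.032 m

Z_qwt ≈ 134 Ω; length ≈ 3.2 cm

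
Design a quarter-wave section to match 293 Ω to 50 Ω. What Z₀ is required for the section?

Z_qwt ≈ 121 Ω

Z_qwt = √(Z_0·R_L) = √(50 × 293) = √14650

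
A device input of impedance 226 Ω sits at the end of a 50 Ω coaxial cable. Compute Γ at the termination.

Γ = 0.638

Γ = (Z_L − Z_0)/(Z_L + Z_0) = (226 − 50)/(226 + 50) = 176/276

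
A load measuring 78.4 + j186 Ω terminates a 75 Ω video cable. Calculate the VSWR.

VSWR ≈ 7.76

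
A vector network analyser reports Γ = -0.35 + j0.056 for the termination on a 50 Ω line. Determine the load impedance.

Z_L ≈ 23.9 + j3.07 Ω

Z_L = Z_0·(1 + Γ)/(1 − Γ) = 50·(0.65 + j0.056)/(1.35 − j0.056)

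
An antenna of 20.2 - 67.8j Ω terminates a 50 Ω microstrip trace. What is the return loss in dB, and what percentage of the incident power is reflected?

Γ = (-29.8 − j67.8)/(70.2 − j67.8), |Γ| = 0.759
RL = −20·log₁₀(0.759) = 2.4 dB
P_refl/P_inc = |Γ|² = 0.576

RL ≈ 2.4 dB; 57.6% of incident power reflected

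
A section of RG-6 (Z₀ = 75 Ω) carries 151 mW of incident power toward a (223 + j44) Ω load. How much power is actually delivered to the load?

P_delivered ≈ 111 mW

|Γ| = |(148 + j44)/(298 + j44)| = 0.513
|Γ|² = 0.263
P_refl = |Γ|²·P_inc = 39.7 mW, P_del = (1 − |Γ|²)·P_inc = 111 mW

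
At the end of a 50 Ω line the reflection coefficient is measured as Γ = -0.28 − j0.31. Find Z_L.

Z_L ≈ 23.8 − j17.9 Ω

Z_L = Z_0·(1 + Γ)/(1 − Γ) = 50·(0.72 − j0.31)/(1.28 + j0.31)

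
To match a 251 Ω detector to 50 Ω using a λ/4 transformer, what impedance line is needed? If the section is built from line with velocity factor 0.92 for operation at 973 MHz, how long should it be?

Z_qwt ≈ 112 Ω; length ≈ 7.09 cm

Z_qwt = √(Z_0·R_L) = √(50 × 251) = √12550
λ = 0.92·c/f = 0.284 m, so l = λ/4 = 0.0709 m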